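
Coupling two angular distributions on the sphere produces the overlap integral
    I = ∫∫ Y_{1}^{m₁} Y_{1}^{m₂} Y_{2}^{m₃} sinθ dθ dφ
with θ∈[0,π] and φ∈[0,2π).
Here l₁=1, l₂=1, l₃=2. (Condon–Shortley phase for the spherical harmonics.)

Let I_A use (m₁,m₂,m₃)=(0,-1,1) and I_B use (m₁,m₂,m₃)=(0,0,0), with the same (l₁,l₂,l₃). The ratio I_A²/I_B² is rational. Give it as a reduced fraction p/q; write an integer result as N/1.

Same 1,1,2: normalisation and zero-m 3j drop out of the ratio.
A: Δ: 0! 2! 2! / 5! → 1/30; sum: t=0:+1/2 = 1/2; 3j²(1 1 2; 0 -1 1) = Δ·Π!·Σ² = 1/10  (sign -1)
B: Δ: 0! 2! 2! / 5! → 1/30; sum: t=0:+1/1 = 1/1; 3j²(1 1 2; 0 0 0) = Δ·Π!·Σ² = 2/15  (sign +1)
I_A²/I_B² = (1/10)/(2/15) = 3/4

3/4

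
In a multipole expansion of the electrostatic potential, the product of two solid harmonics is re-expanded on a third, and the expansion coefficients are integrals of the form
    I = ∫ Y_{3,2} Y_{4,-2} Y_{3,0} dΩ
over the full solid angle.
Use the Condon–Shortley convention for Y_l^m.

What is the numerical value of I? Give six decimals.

-0.044418

m-sum 0 ✓  L=10 even ✓  1≤3≤7 ✓
Π(2lᵢ+1) = 7×9×7 = 441
triangle coeff Δ(3,4,3) = 1/34650
Σ_t [1,3]: t=1:−1/72 t=2:+1/16 t=3:−1/72 = 5/144
(3j)²=2/77 [(3 4 3; 0 0 0)], sign=-1
Σ_t [0,1]: t=0:+1/96 t=1:−1/72 = -1/288
(3j)²=1/462 [(3 4 3; 2 -2 0)], sign=+1
⇒ 4πI² = 3/121
I = (-1)√(3/121/(4π)) = -0.04441841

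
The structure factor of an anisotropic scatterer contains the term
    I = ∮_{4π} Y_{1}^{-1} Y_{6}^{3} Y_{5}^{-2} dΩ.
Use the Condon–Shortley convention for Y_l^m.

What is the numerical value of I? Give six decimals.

-0.245154

Checks pass: Σm=0; 12 even; l₃=5∈[5,7].
(2·1+1)(2·6+1)(2·5+1) = 429
Δ: 2! 0! 10! / 13! → 1/858
sum: t=1:−1/14400 = -1/14400
3j²(1 6 5; 0 0 0) = Δ·Π!·Σ² = 6/143  (sign +1)
sum: t=2:+1/60480 = 1/60480
3j²(1 6 5; -1 3 -2) = Δ·Π!·Σ² = 6/143  (sign -1)
combine: 4πI² = 429·6/143·6/143 = 108/143
take √, sign -1: I = -0.24515397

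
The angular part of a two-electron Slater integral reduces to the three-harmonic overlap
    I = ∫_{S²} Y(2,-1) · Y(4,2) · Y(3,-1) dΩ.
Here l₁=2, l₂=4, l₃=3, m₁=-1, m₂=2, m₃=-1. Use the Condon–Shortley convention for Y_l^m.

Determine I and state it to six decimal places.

L=9 odd ⇒ parity kills the (l;000) factor ⇒ I = 0

0.000000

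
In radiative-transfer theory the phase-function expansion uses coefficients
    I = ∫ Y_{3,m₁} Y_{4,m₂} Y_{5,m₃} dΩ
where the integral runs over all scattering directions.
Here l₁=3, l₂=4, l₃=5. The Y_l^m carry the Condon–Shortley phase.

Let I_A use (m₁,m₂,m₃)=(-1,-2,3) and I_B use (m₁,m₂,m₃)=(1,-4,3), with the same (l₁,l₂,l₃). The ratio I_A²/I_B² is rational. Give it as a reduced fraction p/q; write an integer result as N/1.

Shared (l₁,l₂,l₃)=(3,4,5): N and (l;000)² cancel in I_A²/I_B².
A: Δ = 2!·4!·6!/13! = 1/180180; Racah Σ t=0..2: t=0:+1/2304 t=1:−1/720 t=2:+1/5760 = -1/1280; ⇒ 3j(3 4 5; -1 -2 3)² = 27/1430, sgn -1
B: Δ = 2!·4!·6!/13! = 1/180180; Racah Σ t=0..0: t=0:+1/5760 = 1/5760; ⇒ 3j(3 4 5; 1 -4 3)² = 56/2145, sgn +1
I_A²/I_B² = (27/1430)/(56/2145) = 81/112

81/112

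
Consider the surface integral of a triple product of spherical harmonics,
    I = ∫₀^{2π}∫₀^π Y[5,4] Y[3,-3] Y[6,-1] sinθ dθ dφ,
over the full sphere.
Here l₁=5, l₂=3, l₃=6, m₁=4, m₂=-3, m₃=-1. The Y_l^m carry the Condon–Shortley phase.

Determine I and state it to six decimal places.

Rules hold: Σm=0, L=14 even, 2≤6≤8.
N = 11·7·13 = 1001
Δ = 2!·8!·4!/15! = 1/675675
Racah Σ t=0..2: t=0:+1/8640 t=1:−1/2304 t=2:+1/8640 = -7/34560
⇒ 3j(5 3 6; 0 0 0)² = 7/429, sgn -1
Racah Σ t=0..0: t=0:+1/241920 = 1/241920
⇒ 3j(5 3 6; 4 -3 -1)² = 4/1001, sgn -1
4πI² = N·(3j₀)²·(3jₘ)² = 28/429
I = +1·√(0.0652681/4π) = 0.07206849

0.072068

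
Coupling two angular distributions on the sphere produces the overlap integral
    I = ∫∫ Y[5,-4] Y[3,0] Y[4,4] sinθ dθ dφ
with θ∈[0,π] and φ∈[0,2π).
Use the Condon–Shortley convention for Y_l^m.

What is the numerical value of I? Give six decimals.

Checks pass: Σm=0; 12 even; l₃=4∈[2,8].
(2·5+1)(2·3+1)(2·4+1) = 693
Δ: 4! 6! 2! / 13! → 1/180180
sum: t=1:−1/576 t=2:+1/144 t=3:−1/576 = 1/288
3j²(5 3 4; 0 0 0) = Δ·Π!·Σ² = 20/1001  (sign +1)
sum: t=3:−1/8640 = -1/8640
3j²(5 3 4; -4 0 4) = Δ·Π!·Σ² = 28/715  (sign -1)
combine: 4πI² = 693·20/1001·28/715 = 1008/1859
take √, sign -1: I = -0.20772350

-0.207724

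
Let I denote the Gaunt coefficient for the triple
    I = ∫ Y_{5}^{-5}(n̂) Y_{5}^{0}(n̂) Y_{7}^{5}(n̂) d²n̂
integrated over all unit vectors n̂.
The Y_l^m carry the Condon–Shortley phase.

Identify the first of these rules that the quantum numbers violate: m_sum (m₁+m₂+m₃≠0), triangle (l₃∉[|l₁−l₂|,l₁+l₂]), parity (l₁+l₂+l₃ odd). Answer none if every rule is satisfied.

m₁+m₂+m₃ = -5 + 0 + 5 = 0  ✓
triangle: |5−5|=0 ≤ l₃=7 ≤ 5+5=10  ✓
parity: l₁+l₂+l₃ = 17 is odd  ✗

parity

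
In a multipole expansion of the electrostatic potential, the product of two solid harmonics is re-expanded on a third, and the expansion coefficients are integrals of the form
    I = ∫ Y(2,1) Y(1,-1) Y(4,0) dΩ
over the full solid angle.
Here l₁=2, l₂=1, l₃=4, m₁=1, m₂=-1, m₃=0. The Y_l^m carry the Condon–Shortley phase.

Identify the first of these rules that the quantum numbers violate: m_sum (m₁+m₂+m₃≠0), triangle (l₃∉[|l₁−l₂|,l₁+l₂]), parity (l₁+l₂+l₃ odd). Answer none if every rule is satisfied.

m₁+m₂+m₃ = 1 − 1 + 0 = 0  ✓
triangle: |2−1|=1 ≤ l₃=4 ≤ 2+1=3  ✗
parity: l₁+l₂+l₃ = 7 is odd

triangle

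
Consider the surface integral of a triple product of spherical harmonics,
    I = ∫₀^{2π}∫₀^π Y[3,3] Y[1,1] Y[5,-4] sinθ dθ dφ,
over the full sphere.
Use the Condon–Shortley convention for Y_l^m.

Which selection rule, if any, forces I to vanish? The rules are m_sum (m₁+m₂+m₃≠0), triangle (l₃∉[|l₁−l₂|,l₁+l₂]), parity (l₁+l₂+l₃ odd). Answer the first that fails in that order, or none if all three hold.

triangle

m₁+m₂+m₃ = 3 + 1 − 4 = 0  ✓
triangle: |3−1|=2 ≤ l₃=5 ≤ 3+1=4  ✗
parity: l₁+l₂+l₃ = 9 is odd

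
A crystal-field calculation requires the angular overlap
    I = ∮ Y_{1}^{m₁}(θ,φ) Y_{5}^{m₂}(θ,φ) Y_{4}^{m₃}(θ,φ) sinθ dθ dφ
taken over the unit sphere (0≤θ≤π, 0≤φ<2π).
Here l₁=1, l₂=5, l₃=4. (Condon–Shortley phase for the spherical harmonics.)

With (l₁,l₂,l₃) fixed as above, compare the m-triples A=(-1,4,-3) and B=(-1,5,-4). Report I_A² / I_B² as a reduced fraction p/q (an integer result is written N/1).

4/5

l's match ⇒ only the (l;m) 3-j factors differ between A and B.
A: triangle coeff Δ(1,5,4) = 1/495; Σ_t [2,2]: t=2:+1/10080 = 1/10080; (3j)²=4/55 [(1 5 4; -1 4 -3)], sign=-1
B: triangle coeff Δ(1,5,4) = 1/495; Σ_t [2,2]: t=2:+1/80640 = 1/80640; (3j)²=1/11 [(1 5 4; -1 5 -4)], sign=+1
I_A²/I_B² = (4/55)/(1/11) = 4/5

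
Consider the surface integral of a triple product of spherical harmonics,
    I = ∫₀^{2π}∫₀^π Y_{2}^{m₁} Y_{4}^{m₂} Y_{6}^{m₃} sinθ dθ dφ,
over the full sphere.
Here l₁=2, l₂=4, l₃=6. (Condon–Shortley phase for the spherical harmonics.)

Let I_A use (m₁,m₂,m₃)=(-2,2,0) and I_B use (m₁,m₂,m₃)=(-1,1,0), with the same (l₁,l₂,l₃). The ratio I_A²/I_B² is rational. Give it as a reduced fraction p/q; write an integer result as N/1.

Same 2,4,6: normalisation and zero-m 3j drop out of the ratio.
A: Δ: 0! 4! 8! / 13! → 1/6435; sum: t=0:+1/34560 = 1/34560; 3j²(2 4 6; -2 2 0) = Δ·Π!·Σ² = 1/429  (sign +1)
B: Δ: 0! 4! 8! / 13! → 1/6435; sum: t=0:+1/4320 = 1/4320; 3j²(2 4 6; -1 1 0) = Δ·Π!·Σ² = 8/429  (sign +1)
I_A²/I_B² = (1/429)/(8/429) = 1/8

1/8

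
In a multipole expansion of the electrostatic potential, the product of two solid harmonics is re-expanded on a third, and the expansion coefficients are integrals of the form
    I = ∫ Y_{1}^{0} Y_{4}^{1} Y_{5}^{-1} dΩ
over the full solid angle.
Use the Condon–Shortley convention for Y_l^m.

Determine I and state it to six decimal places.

-0.240571

Checks pass: Σm=0; 10 even; l₃=5∈[3,5].
(2·1+1)(2·4+1)(2·5+1) = 297
Δ: 0! 2! 8! / 11! → 1/495
sum: t=0:+1/576 = 1/576
3j²(1 4 5; 0 0 0) = Δ·Π!·Σ² = 5/99  (sign -1)
sum: t=0:+1/720 = 1/720
3j²(1 4 5; 0 1 -1) = Δ·Π!·Σ² = 8/165  (sign +1)
combine: 4πI² = 297·5/99·8/165 = 8/11
take √, sign -1: I = -0.24057125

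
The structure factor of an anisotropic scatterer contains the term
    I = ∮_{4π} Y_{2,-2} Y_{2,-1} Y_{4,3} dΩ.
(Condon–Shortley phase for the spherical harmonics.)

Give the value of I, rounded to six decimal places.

Checks pass: Σm=0; 8 even; l₃=4∈[0,4].
(2·2+1)(2·2+1)(2·4+1) = 225
Δ: 0! 4! 4! / 9! → 1/630
sum: t=0:+1/16 = 1/16
3j²(2 2 4; 0 0 0) = Δ·Π!·Σ² = 2/35  (sign +1)
sum: t=0:+1/144 = 1/144
3j²(2 2 4; -2 -1 3) = Δ·Π!·Σ² = 1/18  (sign -1)
combine: 4πI² = 225·2/35·1/18 = 5/7
take √, sign -1: I = -0.23841361

-0.238414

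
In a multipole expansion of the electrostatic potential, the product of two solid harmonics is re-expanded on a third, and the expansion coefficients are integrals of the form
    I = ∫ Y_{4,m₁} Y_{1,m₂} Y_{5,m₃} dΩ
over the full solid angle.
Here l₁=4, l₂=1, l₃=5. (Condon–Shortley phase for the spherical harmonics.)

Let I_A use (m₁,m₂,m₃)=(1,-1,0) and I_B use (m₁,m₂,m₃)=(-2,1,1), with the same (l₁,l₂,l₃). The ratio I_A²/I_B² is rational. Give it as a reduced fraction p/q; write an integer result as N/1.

Shared (l₁,l₂,l₃)=(4,1,5): N and (l;000)² cancel in I_A²/I_B².
A: Δ = 0!·8!·2!/11! = 1/495; Racah Σ t=0..0: t=0:+1/1440 = 1/1440; ⇒ 3j(4 1 5; 1 -1 0)² = 2/99, sgn -1
B: Δ = 0!·8!·2!/11! = 1/495; Racah Σ t=0..0: t=0:+1/2880 = 1/2880; ⇒ 3j(4 1 5; -2 1 1)² = 2/165, sgn +1
I_A²/I_B² = (2/99)/(2/165) = 5/3

5/3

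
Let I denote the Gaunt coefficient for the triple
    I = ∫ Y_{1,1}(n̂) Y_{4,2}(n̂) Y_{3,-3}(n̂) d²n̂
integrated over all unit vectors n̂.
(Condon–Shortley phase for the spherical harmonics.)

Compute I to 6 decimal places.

0.061558

m-sum 0 ✓  L=8 even ✓  3≤3≤5 ✓
Π(2lᵢ+1) = 3×9×7 = 189
triangle coeff Δ(1,4,3) = 1/252
Σ_t [1,1]: t=1:−1/36 = -1/36
(3j)²=4/63 [(1 4 3; 0 0 0)], sign=+1
Σ_t [0,0]: t=0:+1/1440 = 1/1440
(3j)²=1/252 [(1 4 3; 1 2 -3)], sign=+1
⇒ 4πI² = 1/21
I = (+1)√(1/21/(4π)) = 0.06155813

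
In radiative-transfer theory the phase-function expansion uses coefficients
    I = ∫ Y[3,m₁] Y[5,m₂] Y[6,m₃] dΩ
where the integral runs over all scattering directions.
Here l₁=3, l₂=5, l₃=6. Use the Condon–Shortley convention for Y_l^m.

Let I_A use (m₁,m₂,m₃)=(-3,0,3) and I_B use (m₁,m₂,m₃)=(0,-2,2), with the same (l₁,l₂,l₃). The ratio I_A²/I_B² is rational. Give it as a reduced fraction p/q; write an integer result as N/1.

Same 3,5,6: normalisation and zero-m 3j drop out of the ratio.
A: Δ: 2! 4! 8! / 15! → 1/675675; sum: t=2:+1/34560 = 1/34560; 3j²(3 5 6; -3 0 3) = Δ·Π!·Σ² = 4/143  (sign -1)
B: Δ: 2! 4! 8! / 15! → 1/675675; sum: t=0:+1/8640 t=1:−1/5760 t=2:+1/60480 = -1/24192; 3j²(3 5 6; 0 -2 2) = Δ·Π!·Σ² = 8/3003  (sign -1)
I_A²/I_B² = (4/143)/(8/3003) = 21/2

21/2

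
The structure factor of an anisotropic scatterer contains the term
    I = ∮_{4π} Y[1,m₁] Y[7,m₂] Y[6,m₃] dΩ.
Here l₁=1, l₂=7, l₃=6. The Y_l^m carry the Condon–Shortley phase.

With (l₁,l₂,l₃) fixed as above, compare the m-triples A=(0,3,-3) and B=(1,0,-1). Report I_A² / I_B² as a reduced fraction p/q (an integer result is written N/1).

40/21

l's match ⇒ only the (l;m) 3-j factors differ between A and B.
A: triangle coeff Δ(1,7,6) = 1/1365; Σ_t [1,1]: t=1:−1/2177280 = -1/2177280; (3j)²=8/273 [(1 7 6; 0 3 -3)], sign=+1
B: triangle coeff Δ(1,7,6) = 1/1365; Σ_t [0,0]: t=0:+1/1209600 = 1/1209600; (3j)²=1/65 [(1 7 6; 1 0 -1)], sign=-1
I_A²/I_B² = (8/273)/(1/65) = 40/21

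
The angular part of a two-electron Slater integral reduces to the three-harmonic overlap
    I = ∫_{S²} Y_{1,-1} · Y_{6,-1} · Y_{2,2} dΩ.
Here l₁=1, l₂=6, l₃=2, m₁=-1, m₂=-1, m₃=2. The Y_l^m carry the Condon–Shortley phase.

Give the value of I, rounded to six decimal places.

0.000000

triangle: need 5≤l₃≤7, have 2; I=0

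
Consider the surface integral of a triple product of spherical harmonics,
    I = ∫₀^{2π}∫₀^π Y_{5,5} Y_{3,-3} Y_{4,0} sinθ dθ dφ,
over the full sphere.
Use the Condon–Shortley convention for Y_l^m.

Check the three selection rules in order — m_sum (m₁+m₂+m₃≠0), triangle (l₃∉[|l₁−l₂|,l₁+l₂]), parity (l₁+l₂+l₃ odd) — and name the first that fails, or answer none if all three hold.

azimuthal sum: 5 − 3 + 0 = 2  ✗
2 ≤ 4 ≤ 8 (triangle on l)
L = 5 + 3 + 4 = 12 (even)

m_sum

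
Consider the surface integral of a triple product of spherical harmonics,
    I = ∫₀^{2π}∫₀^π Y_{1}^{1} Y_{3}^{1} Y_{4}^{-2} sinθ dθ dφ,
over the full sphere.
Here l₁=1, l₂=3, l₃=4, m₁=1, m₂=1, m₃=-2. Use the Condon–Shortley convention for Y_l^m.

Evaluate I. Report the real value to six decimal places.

m-sum 0 ✓  L=8 even ✓  2≤4≤4 ✓
Π(2lᵢ+1) = 3×7×9 = 189
triangle coeff Δ(1,3,4) = 1/252
Σ_t [0,0]: t=0:+1/36 = 1/36
(3j)²=4/63 [(1 3 4; 0 0 0)], sign=+1
Σ_t [0,0]: t=0:+1/96 = 1/96
(3j)²=5/84 [(1 3 4; 1 1 -2)], sign=+1
⇒ 4πI² = 5/7
I = (+1)√(5/7/(4π)) = 0.23841361

0.238414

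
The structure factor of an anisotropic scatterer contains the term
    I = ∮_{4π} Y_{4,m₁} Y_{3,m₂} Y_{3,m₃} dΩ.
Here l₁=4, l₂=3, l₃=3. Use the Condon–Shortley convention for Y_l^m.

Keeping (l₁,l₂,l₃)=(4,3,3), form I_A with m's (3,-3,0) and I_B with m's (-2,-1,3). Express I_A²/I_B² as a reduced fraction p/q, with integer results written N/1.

Same 4,3,3: normalisation and zero-m 3j drop out of the ratio.
A: Δ: 4! 4! 2! / 11! → 1/34650; sum: t=0:+1/288 = 1/288; 3j²(4 3 3; 3 -3 0) = Δ·Π!·Σ² = 1/22  (sign -1)
B: Δ: 4! 4! 2! / 11! → 1/34650; sum: t=2:+1/192 = 1/192; 3j²(4 3 3; -2 -1 3) = Δ·Π!·Σ² = 3/77  (sign +1)
I_A²/I_B² = (1/22)/(3/77) = 7/6

7/6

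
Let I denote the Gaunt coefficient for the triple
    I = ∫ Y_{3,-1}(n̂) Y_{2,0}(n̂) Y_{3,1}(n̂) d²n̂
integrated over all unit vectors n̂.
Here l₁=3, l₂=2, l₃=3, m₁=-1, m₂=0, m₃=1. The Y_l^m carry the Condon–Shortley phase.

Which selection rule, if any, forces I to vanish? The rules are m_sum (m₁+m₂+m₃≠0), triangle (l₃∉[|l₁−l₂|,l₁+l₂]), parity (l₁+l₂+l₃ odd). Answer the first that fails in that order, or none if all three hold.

Σmᵢ = 0  ✓
l₃∈[|l₁−l₂|,l₁+l₂]=[1,5], have l₃=3  ✓
Σlᵢ = 8 ⇒ even  ✓

none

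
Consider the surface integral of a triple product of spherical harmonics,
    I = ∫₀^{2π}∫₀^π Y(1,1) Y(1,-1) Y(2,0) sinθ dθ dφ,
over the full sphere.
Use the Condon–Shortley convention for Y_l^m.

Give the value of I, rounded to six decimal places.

0.126157

Rules hold: Σm=0, L=4 even, 0≤2≤2.
N = 3·3·5 = 45
Δ = 0!·2!·2!/5! = 1/30
Racah Σ t=0..0: t=0:+1/1 = 1/1
⇒ 3j(1 1 2; 0 0 0)² = 2/15, sgn +1
Racah Σ t=0..0: t=0:+1/4 = 1/4
⇒ 3j(1 1 2; 1 -1 0)² = 1/30, sgn +1
4πI² = N·(3j₀)²·(3jₘ)² = 1/5
I = +1·√(0.2/4π) = 0.12615663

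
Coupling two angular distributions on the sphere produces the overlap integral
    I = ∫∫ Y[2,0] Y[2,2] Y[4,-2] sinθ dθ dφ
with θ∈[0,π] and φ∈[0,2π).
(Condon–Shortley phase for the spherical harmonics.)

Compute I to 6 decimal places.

Checks pass: Σm=0; 8 even; l₃=4∈[0,4].
(2·2+1)(2·2+1)(2·4+1) = 225
Δ: 0! 4! 4! / 9! → 1/630
sum: t=0:+1/16 = 1/16
3j²(2 2 4; 0 0 0) = Δ·Π!·Σ² = 2/35  (sign +1)
sum: t=0:+1/96 = 1/96
3j²(2 2 4; 0 2 -2) = Δ·Π!·Σ² = 1/42  (sign +1)
combine: 4πI² = 225·2/35·1/42 = 15/49
take √, sign +1: I = 0.15607835

0.156078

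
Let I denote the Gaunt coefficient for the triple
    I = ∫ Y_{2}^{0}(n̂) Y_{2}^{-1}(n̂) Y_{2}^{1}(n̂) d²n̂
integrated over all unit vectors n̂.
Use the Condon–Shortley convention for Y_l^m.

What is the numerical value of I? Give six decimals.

Checks pass: Σm=0; 6 even; l₃=2∈[0,4].
(2·2+1)(2·2+1)(2·2+1) = 125
Δ: 2! 2! 2! / 7! → 1/630
sum: t=0:+1/8 t=1:−1/1 t=2:+1/8 = -3/4
3j²(2 2 2; 0 0 0) = Δ·Π!·Σ² = 2/35  (sign -1)
sum: t=0:+1/4 t=1:−1/2 = -1/4
3j²(2 2 2; 0 -1 1) = Δ·Π!·Σ² = 1/70  (sign +1)
combine: 4πI² = 125·2/35·1/70 = 5/49
take √, sign -1: I = -0.09011188

-0.090112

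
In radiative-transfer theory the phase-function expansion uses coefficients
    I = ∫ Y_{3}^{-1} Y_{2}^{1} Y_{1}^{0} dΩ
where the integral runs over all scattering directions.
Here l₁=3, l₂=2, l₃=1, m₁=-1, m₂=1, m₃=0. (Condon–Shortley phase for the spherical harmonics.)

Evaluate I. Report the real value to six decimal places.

m-sum 0 ✓  L=6 even ✓  1≤1≤5 ✓
Π(2lᵢ+1) = 7×5×3 = 105
triangle coeff Δ(3,2,1) = 1/105
Σ_t [2,2]: t=2:+1/4 = 1/4
(3j)²=3/35 [(3 2 1; 0 0 0)], sign=-1
Σ_t [3,3]: t=3:−1/6 = -1/6
(3j)²=8/105 [(3 2 1; -1 1 0)], sign=+1
⇒ 4πI² = 24/35
I = (-1)√(24/35/(4π)) = -0.23359668

-0.233597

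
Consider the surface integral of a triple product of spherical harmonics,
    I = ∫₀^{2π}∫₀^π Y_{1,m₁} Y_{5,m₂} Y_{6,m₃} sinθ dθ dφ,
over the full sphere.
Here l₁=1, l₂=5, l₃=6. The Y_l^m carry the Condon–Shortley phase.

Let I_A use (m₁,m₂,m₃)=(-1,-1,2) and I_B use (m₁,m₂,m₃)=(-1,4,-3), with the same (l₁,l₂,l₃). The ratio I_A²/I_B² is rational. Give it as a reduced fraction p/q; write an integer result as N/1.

Same 1,5,6: normalisation and zero-m 3j drop out of the ratio.
A: Δ: 0! 2! 10! / 13! → 1/858; sum: t=0:+1/34560 = 1/34560; 3j²(1 5 6; -1 -1 2) = Δ·Π!·Σ² = 14/429  (sign +1)
B: Δ: 0! 2! 10! / 13! → 1/858; sum: t=0:+1/725760 = 1/725760; 3j²(1 5 6; -1 4 -3) = Δ·Π!·Σ² = 1/286  (sign -1)
I_A²/I_B² = (14/429)/(1/286) = 28/3

28/3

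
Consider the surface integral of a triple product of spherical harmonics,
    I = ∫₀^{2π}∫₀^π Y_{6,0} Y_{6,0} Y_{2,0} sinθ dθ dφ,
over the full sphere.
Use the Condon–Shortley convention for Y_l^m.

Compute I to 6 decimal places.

0.160563

m-sum 0 ✓  L=14 even ✓  0≤2≤12 ✓
Π(2lᵢ+1) = 13×13×5 = 845
triangle coeff Δ(6,6,2) = 1/90090
Σ_t [4,6]: t=4:+1/69120 t=5:−1/14400 t=6:+1/69120 = -7/172800
(3j)²=14/715 [(6 6 2; 0 0 0)], sign=-1
(m-triple is (0,0,0) — same symbol as above.)
⇒ 4πI² = 196/605
I = (+1)√(196/605/(4π)) = 0.16056298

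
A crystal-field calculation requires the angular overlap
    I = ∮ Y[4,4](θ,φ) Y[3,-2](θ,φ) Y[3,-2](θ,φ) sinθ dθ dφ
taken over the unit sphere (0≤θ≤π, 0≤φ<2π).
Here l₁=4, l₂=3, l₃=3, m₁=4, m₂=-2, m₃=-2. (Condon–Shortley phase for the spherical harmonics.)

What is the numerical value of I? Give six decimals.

Checks pass: Σm=0; 10 even; l₃=3∈[1,7].
(2·4+1)(2·3+1)(2·3+1) = 441
Δ: 4! 4! 2! / 11! → 1/34650
sum: t=1:−1/72 t=2:+1/16 t=3:−1/72 = 5/144
3j²(4 3 3; 0 0 0) = Δ·Π!·Σ² = 2/77  (sign -1)
sum: t=0:+1/576 = 1/576
3j²(4 3 3; 4 -2 -2) = Δ·Π!·Σ² = 5/99  (sign -1)
combine: 4πI² = 441·2/77·5/99 = 70/121
take √, sign +1: I = 0.21456131

0.214561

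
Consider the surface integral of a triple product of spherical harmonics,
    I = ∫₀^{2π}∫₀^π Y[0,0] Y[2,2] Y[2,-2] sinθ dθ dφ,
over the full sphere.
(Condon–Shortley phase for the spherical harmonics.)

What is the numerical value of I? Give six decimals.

0.282095

Checks pass: Σm=0; 4 even; l₃=2∈[2,2].
(2·0+1)(2·2+1)(2·2+1) = 25
Δ: 0! 0! 4! / 5! → 1/5
sum: t=0:+1/4 = 1/4
3j²(0 2 2; 0 0 0) = Δ·Π!·Σ² = 1/5  (sign +1)
sum: t=0:+1/24 = 1/24
3j²(0 2 2; 0 2 -2) = Δ·Π!·Σ² = 1/5  (sign +1)
combine: 4πI² = 25·1/5·1/5 = 1/1
take √, sign +1: I = 0.28209479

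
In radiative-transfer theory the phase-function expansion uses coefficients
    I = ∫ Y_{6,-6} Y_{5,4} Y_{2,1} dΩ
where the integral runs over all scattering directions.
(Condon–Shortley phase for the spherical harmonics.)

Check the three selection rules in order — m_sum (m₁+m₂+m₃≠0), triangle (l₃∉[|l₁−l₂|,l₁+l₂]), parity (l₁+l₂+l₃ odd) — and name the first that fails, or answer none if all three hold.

m_sum

azimuthal sum: -6 + 4 + 1 = -1  ✗
1 ≤ 2 ≤ 11 (triangle on l)
L = 6 + 5 + 2 = 13 (odd)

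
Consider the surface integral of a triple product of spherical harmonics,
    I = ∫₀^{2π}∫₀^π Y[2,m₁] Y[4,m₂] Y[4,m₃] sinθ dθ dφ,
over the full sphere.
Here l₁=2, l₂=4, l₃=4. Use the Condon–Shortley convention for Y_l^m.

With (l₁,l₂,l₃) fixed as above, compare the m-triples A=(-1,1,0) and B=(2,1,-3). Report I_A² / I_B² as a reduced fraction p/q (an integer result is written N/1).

l's match ⇒ only the (l;m) 3-j factors differ between A and B.
A: triangle coeff Δ(2,4,4) = 1/13860; Σ_t [1,2]: t=1:−1/96 t=2:+1/72 = 1/288; (3j)²=1/462 [(2 4 4; -1 1 0)], sign=+1
B: triangle coeff Δ(2,4,4) = 1/13860; Σ_t [0,0]: t=0:+1/480 = 1/480; (3j)²=3/110 [(2 4 4; 2 1 -3)], sign=-1
I_A²/I_B² = (1/462)/(3/110) = 5/63

5/63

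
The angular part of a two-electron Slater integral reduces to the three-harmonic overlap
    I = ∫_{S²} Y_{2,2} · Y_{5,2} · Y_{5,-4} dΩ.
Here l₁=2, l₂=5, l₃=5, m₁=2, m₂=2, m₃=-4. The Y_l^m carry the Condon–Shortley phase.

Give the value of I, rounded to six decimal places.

-0.137240

Checks pass: Σm=0; 12 even; l₃=5∈[3,7].
(2·2+1)(2·5+1)(2·5+1) = 605
Δ: 2! 2! 8! / 13! → 1/38610
sum: t=0:+1/2880 t=1:−1/576 t=2:+1/2880 = -1/960
3j²(2 5 5; 0 0 0) = Δ·Π!·Σ² = 10/429  (sign +1)
sum: t=0:+1/20160 = 1/20160
3j²(2 5 5; 2 2 -4) = Δ·Π!·Σ² = 12/715  (sign -1)
combine: 4πI² = 605·10/429·12/715 = 40/169
take √, sign -1: I = -0.13724032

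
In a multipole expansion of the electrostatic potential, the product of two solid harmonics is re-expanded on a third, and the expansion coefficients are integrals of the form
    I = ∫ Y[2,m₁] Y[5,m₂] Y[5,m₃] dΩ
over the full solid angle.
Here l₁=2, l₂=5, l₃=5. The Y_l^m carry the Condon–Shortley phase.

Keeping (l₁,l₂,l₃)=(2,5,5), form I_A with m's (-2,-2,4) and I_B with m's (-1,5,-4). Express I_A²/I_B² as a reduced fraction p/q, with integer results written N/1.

8/15

Same 2,5,5: normalisation and zero-m 3j drop out of the ratio.
A: Δ: 2! 2! 8! / 13! → 1/38610; sum: t=2:+1/20160 = 1/20160; 3j²(2 5 5; -2 -2 4) = Δ·Π!·Σ² = 12/715  (sign -1)
B: Δ: 2! 2! 8! / 13! → 1/38610; sum: t=2:+1/80640 = 1/80640; 3j²(2 5 5; -1 5 -4) = Δ·Π!·Σ² = 9/286  (sign -1)
I_A²/I_B² = (12/715)/(9/286) = 8/15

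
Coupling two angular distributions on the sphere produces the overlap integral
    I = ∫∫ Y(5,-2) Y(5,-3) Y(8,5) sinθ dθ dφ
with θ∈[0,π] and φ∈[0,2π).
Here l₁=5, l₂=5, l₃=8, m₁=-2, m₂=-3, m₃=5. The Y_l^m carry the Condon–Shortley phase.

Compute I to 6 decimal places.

-0.106255

Checks pass: Σm=0; 18 even; l₃=8∈[0,10].
(2·5+1)(2·5+1)(2·8+1) = 2057
Δ: 2! 8! 8! / 19! → 1/37413090
sum: t=0:+1/1036800 t=1:−1/331776 t=2:+1/1036800 = -1/921600
3j²(5 5 8; 0 0 0) = Δ·Π!·Σ² = 490/46189  (sign -1)
sum: t=0:+1/14515200 t=1:−1/7257600 t=2:+1/58060800 = -1/19353600
3j²(5 5 8; -2 -3 5) = Δ·Π!·Σ² = 21/3230  (sign +1)
combine: 4πI² = 2057·490/46189·21/3230 = 11319/79781
take √, sign -1: I = -0.10625500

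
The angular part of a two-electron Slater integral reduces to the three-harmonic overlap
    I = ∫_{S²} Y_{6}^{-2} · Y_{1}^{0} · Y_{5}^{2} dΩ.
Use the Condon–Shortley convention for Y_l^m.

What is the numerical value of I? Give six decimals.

0.231133

Checks pass: Σm=0; 12 even; l₃=5∈[5,7].
(2·6+1)(2·1+1)(2·5+1) = 429
Δ: 2! 10! 0! / 13! → 1/858
sum: t=1:−1/14400 = -1/14400
3j²(6 1 5; 0 0 0) = Δ·Π!·Σ² = 6/143  (sign +1)
sum: t=1:−1/30240 = -1/30240
3j²(6 1 5; -2 0 2) = Δ·Π!·Σ² = 16/429  (sign +1)
combine: 4πI² = 429·6/143·16/429 = 96/143
take √, sign +1: I = 0.23113338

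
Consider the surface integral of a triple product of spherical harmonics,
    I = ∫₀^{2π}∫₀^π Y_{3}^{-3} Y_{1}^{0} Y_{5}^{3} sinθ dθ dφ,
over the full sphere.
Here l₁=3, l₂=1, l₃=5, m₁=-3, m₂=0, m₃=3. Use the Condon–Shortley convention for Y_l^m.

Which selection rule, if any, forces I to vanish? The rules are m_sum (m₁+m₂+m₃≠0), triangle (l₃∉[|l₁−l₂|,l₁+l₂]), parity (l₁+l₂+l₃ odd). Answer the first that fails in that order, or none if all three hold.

triangle

Σmᵢ = 0  ✓
l₃∈[|l₁−l₂|,l₁+l₂]=[2,4], have l₃=5  ✗
Σlᵢ = 9 ⇒ odd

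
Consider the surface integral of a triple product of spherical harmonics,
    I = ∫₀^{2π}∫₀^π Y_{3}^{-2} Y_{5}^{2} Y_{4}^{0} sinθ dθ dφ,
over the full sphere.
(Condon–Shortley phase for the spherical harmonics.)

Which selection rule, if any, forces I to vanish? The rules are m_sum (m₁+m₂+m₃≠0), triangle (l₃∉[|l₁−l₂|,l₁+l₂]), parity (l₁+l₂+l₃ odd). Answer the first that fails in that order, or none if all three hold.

none

Σmᵢ = 0  ✓
l₃∈[|l₁−l₂|,l₁+l₂]=[2,8], have l₃=4  ✓
Σlᵢ = 12 ⇒ even  ✓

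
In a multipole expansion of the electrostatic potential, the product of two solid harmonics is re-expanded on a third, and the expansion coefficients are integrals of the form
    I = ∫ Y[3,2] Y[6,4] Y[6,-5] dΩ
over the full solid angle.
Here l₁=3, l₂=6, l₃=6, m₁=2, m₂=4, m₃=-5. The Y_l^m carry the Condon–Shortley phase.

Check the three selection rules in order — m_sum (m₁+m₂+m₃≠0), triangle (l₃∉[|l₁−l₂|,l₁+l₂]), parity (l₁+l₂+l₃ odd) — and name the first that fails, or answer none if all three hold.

m₁+m₂+m₃ = 2 + 4 − 5 = 1  ✗
triangle: |3−6|=3 ≤ l₃=6 ≤ 3+6=9
parity: l₁+l₂+l₃ = 15 is odd

m_sum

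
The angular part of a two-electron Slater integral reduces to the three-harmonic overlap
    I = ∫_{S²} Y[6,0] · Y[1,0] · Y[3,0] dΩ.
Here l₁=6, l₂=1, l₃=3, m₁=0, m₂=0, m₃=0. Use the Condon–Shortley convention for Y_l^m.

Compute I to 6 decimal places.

l₃=3 ∉ [5,7] — triangle fails ⇒ I = 0

0.000000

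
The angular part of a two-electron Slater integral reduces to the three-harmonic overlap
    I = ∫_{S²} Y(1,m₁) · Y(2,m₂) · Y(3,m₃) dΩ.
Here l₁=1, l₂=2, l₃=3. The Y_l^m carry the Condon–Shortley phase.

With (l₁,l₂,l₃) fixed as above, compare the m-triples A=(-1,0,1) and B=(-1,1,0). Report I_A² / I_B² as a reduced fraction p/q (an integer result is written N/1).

2/1

l's match ⇒ only the (l;m) 3-j factors differ between A and B.
A: triangle coeff Δ(1,2,3) = 1/105; Σ_t [0,0]: t=0:+1/8 = 1/8; (3j)²=2/35 [(1 2 3; -1 0 1)], sign=+1
B: triangle coeff Δ(1,2,3) = 1/105; Σ_t [0,0]: t=0:+1/12 = 1/12; (3j)²=1/35 [(1 2 3; -1 1 0)], sign=-1
I_A²/I_B² = (2/35)/(1/35) = 2/1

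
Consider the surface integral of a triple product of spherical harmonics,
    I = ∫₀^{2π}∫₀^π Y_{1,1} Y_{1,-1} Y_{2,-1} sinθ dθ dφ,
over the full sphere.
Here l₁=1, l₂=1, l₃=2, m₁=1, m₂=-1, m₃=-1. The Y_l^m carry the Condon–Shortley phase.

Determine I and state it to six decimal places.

0.000000

1 − 1 − 1 = -1 ≠ 0: azimuthal integral kills it; I = 0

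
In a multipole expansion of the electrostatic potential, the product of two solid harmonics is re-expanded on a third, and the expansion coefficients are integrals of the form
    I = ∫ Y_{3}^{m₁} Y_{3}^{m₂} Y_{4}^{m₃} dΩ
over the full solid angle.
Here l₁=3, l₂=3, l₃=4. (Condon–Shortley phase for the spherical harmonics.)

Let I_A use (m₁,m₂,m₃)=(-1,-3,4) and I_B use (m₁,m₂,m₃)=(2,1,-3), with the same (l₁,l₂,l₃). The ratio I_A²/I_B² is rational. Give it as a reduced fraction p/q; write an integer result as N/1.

l's match ⇒ only the (l;m) 3-j factors differ between A and B.
A: triangle coeff Δ(3,3,4) = 1/34650; Σ_t [0,0]: t=0:+1/1152 = 1/1152; (3j)²=1/33 [(3 3 4; -1 -3 4)], sign=+1
B: triangle coeff Δ(3,3,4) = 1/34650; Σ_t [0,1]: t=0:+1/288 t=1:−1/144 = -1/288; (3j)²=1/99 [(3 3 4; 2 1 -3)], sign=+1
I_A²/I_B² = (1/33)/(1/99) = 3/1

3/1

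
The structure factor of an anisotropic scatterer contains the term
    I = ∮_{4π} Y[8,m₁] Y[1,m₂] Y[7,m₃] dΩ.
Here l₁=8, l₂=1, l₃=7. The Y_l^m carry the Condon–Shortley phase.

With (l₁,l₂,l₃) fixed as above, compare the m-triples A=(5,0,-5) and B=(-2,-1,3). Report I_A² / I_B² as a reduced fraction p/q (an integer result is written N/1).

Same 8,1,7: normalisation and zero-m 3j drop out of the ratio.
A: Δ: 2! 14! 0! / 17! → 1/2040; sum: t=1:−1/958003200 = -1/958003200; 3j²(8 1 7; 5 0 -5) = Δ·Π!·Σ² = 13/680  (sign -1)
B: Δ: 2! 14! 0! / 17! → 1/2040; sum: t=0:+1/174182400 = 1/174182400; 3j²(8 1 7; -2 -1 3) = Δ·Π!·Σ² = 1/136  (sign +1)
I_A²/I_B² = (13/680)/(1/136) = 13/5

13/5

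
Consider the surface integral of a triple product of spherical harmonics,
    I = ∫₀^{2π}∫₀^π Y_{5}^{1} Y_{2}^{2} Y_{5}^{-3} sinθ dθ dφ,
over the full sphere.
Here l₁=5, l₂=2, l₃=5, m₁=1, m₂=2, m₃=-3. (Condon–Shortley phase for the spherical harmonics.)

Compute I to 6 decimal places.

Rules hold: Σm=0, L=12 even, 3≤5≤7.
N = 11·5·11 = 605
Δ = 2!·8!·2!/13! = 1/38610
Racah Σ t=0..2: t=0:+1/2880 t=1:−1/576 t=2:+1/2880 = -1/960
⇒ 3j(5 2 5; 0 0 0)² = 10/429, sgn +1
Racah Σ t=2..2: t=2:+1/5760 = 1/5760
⇒ 3j(5 2 5; 1 2 -3)² = 56/2145, sgn +1
4πI² = N·(3j₀)²·(3jₘ)² = 560/1521
I = +1·√(0.368179/4π) = 0.17116875

0.171169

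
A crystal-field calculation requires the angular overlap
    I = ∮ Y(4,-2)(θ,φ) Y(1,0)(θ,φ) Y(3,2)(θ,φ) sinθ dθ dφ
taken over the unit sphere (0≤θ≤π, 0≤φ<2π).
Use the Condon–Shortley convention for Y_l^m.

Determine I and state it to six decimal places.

0.213244

Checks pass: Σm=0; 8 even; l₃=3∈[3,5].
(2·4+1)(2·1+1)(2·3+1) = 189
Δ: 2! 6! 0! / 9! → 1/252
sum: t=1:−1/36 = -1/36
3j²(4 1 3; 0 0 0) = Δ·Π!·Σ² = 4/63  (sign +1)
sum: t=1:−1/120 = -1/120
3j²(4 1 3; -2 0 2) = Δ·Π!·Σ² = 1/21  (sign +1)
combine: 4πI² = 189·4/63·1/21 = 4/7
take √, sign +1: I = 0.21324362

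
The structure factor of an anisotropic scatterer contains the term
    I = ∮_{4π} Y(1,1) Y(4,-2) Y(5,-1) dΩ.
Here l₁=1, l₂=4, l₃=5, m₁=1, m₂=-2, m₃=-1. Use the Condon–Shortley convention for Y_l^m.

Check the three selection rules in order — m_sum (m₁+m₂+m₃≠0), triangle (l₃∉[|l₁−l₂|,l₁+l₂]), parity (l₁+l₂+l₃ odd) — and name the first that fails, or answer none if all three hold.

azimuthal sum: 1 − 2 − 1 = -2  ✗
3 ≤ 5 ≤ 5 (triangle on l)
L = 1 + 4 + 5 = 10 (even)

m_sum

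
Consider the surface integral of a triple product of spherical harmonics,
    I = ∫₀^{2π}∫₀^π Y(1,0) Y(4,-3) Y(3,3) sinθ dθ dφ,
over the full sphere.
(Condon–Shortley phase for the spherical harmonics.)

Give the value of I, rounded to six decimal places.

m-sum 0 ✓  L=8 even ✓  3≤3≤5 ✓
Π(2lᵢ+1) = 3×9×7 = 189
triangle coeff Δ(1,4,3) = 1/252
Σ_t [1,1]: t=1:−1/36 = -1/36
(3j)²=4/63 [(1 4 3; 0 0 0)], sign=+1
Σ_t [1,1]: t=1:−1/720 = -1/720
(3j)²=1/36 [(1 4 3; 0 -3 3)], sign=-1
⇒ 4πI² = 1/3
I = (-1)√(1/3/(4π)) = -0.16286750

-0.162868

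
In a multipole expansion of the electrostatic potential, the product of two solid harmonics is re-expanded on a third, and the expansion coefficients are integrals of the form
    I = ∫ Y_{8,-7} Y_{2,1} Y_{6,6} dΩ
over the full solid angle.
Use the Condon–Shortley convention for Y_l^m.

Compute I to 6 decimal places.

-0.181017

Rules hold: Σm=0, L=16 even, 6≤6≤10.
N = 17·5·13 = 1105
Δ = 4!·12!·0!/17! = 1/30940
Racah Σ t=2..2: t=2:+1/2073600 = 1/2073600
⇒ 3j(8 2 6; 0 0 0)² = 28/1105, sgn +1
Racah Σ t=3..3: t=3:−1/2874009600 = -1/2874009600
⇒ 3j(8 2 6; -7 1 6)² = 1/68, sgn -1
4πI² = N·(3j₀)²·(3jₘ)² = 7/17
I = -1·√(0.411765/4π) = -0.18101711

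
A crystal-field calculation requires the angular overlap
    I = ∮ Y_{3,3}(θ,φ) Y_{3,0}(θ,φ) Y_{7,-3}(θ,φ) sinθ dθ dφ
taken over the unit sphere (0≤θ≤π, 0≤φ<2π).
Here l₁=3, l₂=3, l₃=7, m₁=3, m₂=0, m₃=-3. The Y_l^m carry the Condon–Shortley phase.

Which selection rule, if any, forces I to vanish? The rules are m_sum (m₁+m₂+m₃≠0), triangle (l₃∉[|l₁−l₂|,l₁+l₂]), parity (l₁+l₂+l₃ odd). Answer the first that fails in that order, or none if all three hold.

triangle

Σmᵢ = 0  ✓
l₃∈[|l₁−l₂|,l₁+l₂]=[0,6], have l₃=7  ✗
Σlᵢ = 13 ⇒ odd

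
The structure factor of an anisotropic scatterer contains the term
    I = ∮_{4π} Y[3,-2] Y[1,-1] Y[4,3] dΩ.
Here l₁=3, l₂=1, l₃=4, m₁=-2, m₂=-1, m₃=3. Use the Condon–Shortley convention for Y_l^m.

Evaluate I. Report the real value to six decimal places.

m-sum 0 ✓  L=8 even ✓  2≤4≤4 ✓
Π(2lᵢ+1) = 7×3×9 = 189
triangle coeff Δ(3,1,4) = 1/252
Σ_t [0,0]: t=0:+1/36 = 1/36
(3j)²=4/63 [(3 1 4; 0 0 0)], sign=+1
Σ_t [0,0]: t=0:+1/240 = 1/240
(3j)²=1/12 [(3 1 4; -2 -1 3)], sign=-1
⇒ 4πI² = 1/1
I = (-1)√(1/1/(4π)) = -0.28209479

-0.282095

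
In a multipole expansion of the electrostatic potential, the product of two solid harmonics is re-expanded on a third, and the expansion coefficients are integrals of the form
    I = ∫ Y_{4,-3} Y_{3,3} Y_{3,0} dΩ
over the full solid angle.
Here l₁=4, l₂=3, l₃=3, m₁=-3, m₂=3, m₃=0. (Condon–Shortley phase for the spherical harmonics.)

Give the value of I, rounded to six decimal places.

0.203551

Rules hold: Σm=0, L=10 even, 1≤3≤7.
N = 9·7·7 = 441
Δ = 4!·4!·2!/11! = 1/34650
Racah Σ t=1..3: t=1:−1/72 t=2:+1/16 t=3:−1/72 = 5/144
⇒ 3j(4 3 3; 0 0 0)² = 2/77, sgn -1
Racah Σ t=4..4: t=4:+1/288 = 1/288
⇒ 3j(4 3 3; -3 3 0)² = 1/22, sgn -1
4πI² = N·(3j₀)²·(3jₘ)² = 63/121
I = +1·√(0.520661/4π) = 0.20355073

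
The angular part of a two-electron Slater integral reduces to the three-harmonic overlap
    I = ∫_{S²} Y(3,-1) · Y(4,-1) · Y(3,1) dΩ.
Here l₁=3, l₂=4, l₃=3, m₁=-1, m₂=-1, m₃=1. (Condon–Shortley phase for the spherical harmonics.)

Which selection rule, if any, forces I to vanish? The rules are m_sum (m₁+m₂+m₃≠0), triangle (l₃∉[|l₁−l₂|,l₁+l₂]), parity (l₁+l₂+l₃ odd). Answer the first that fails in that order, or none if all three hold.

m_sum

Σmᵢ = -1  ✗
l₃∈[|l₁−l₂|,l₁+l₂]=[1,7], have l₃=3
Σlᵢ = 10 ⇒ even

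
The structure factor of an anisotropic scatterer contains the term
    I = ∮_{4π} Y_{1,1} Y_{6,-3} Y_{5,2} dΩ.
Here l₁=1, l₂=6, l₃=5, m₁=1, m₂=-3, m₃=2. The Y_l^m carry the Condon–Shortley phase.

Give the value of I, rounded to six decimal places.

-0.245154

Checks pass: Σm=0; 12 even; l₃=5∈[5,7].
(2·1+1)(2·6+1)(2·5+1) = 429
Δ: 2! 0! 10! / 13! → 1/858
sum: t=1:−1/14400 = -1/14400
3j²(1 6 5; 0 0 0) = Δ·Π!·Σ² = 6/143  (sign +1)
sum: t=0:+1/60480 = 1/60480
3j²(1 6 5; 1 -3 2) = Δ·Π!·Σ² = 6/143  (sign -1)
combine: 4πI² = 429·6/143·6/143 = 108/143
take √, sign -1: I = -0.24515397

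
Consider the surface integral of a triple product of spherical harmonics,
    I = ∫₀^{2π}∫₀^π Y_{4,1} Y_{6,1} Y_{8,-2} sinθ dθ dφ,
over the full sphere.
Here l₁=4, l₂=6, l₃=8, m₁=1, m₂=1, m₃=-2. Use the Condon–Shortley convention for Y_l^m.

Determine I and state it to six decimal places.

m-sum 0 ✓  L=18 even ✓  2≤8≤10 ✓
Π(2lᵢ+1) = 9×13×17 = 1989
triangle coeff Δ(4,6,8) = 1/23279256
Σ_t [0,2]: t=0:+1/1658880 t=1:−1/518400 t=2:+1/1658880 = -1/1382400
(3j)²=504/46189 [(4 6 8; 0 0 0)], sign=-1
Σ_t [0,2]: t=0:+1/2177280 t=1:−1/829440 t=2:+1/3456000 = -199/435456000
(3j)²=39601/3879876 [(4 6 8; 1 1 -2)], sign=-1
⇒ 4πI² = 2138454/9653501
I = (+1)√(2138454/9653501/(4π)) = 0.13277081

0.132771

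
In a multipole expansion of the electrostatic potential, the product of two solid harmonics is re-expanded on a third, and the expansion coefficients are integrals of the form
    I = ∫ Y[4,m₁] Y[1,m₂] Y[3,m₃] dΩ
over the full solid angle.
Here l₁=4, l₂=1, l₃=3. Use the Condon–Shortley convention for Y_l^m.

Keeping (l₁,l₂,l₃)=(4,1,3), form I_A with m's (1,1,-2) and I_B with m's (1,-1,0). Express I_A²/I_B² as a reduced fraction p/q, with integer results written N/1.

Same 4,1,3: normalisation and zero-m 3j drop out of the ratio.
A: Δ: 2! 6! 0! / 9! → 1/252; sum: t=2:+1/240 = 1/240; 3j²(4 1 3; 1 1 -2) = Δ·Π!·Σ² = 1/84  (sign -1)
B: Δ: 2! 6! 0! / 9! → 1/252; sum: t=0:+1/72 = 1/72; 3j²(4 1 3; 1 -1 0) = Δ·Π!·Σ² = 5/126  (sign -1)
I_A²/I_B² = (1/84)/(5/126) = 3/10

3/10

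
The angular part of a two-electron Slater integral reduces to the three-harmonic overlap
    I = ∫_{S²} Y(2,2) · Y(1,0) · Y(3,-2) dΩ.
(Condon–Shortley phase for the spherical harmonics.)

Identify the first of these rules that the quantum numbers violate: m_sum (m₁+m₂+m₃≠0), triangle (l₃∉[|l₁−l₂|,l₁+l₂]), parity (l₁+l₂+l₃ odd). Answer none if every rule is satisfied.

Σmᵢ = 0  ✓
l₃∈[|l₁−l₂|,l₁+l₂]=[1,3], have l₃=3  ✓
Σlᵢ = 6 ⇒ even  ✓

none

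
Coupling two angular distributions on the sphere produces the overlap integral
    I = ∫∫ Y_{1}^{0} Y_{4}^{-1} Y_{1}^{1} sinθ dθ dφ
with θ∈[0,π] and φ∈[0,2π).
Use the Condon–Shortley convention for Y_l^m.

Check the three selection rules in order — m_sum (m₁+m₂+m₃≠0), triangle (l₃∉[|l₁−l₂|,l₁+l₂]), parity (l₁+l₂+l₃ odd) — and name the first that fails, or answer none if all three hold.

azimuthal sum: 0 − 1 + 1 = 0  ✓
3 ≤ 1 ≤ 5 (triangle on l)  ✗
L = 1 + 4 + 1 = 6 (even)

triangle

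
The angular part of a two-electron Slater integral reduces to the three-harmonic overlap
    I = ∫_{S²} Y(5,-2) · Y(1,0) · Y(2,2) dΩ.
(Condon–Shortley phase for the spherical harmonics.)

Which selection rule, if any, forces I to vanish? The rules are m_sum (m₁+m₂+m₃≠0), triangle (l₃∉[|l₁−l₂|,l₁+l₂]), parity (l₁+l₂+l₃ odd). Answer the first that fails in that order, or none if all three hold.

triangle

Σmᵢ = 0  ✓
l₃∈[|l₁−l₂|,l₁+l₂]=[4,6], have l₃=2  ✗
Σlᵢ = 8 ⇒ even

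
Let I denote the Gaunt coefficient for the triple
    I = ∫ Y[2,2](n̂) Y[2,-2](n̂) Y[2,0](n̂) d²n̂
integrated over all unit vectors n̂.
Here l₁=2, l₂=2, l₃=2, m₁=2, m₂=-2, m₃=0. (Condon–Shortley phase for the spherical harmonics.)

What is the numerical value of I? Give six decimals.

m-sum 0 ✓  L=6 even ✓  0≤2≤4 ✓
Π(2lᵢ+1) = 5×5×5 = 125
triangle coeff Δ(2,2,2) = 1/630
Σ_t [0,2]: t=0:+1/8 t=1:−1/1 t=2:+1/8 = -3/4
(3j)²=2/35 [(2 2 2; 0 0 0)], sign=-1
Σ_t [0,0]: t=0:+1/8 = 1/8
(3j)²=2/35 [(2 2 2; 2 -2 0)], sign=+1
⇒ 4πI² = 20/49
I = (-1)√(20/49/(4π)) = -0.18022375

-0.180224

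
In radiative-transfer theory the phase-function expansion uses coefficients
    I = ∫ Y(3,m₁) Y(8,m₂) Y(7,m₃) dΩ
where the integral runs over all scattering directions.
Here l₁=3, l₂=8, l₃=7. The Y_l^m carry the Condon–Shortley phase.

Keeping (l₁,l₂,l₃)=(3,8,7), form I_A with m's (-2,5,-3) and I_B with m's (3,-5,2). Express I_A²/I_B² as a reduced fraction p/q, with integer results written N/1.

Same 3,8,7: normalisation and zero-m 3j drop out of the ratio.
A: Δ: 4! 2! 12! / 19! → 1/5290740; sum: t=3:−1/87091200 t=4:+1/52254720 = 1/130636800; 3j²(3 8 7; -2 5 -3) = Δ·Π!·Σ² = 88/20349  (sign +1)
B: Δ: 4! 2! 12! / 19! → 1/5290740; sum: t=0:+1/104509440 = 1/104509440; 3j²(3 8 7; 3 -5 2) = Δ·Π!·Σ² = 275/13566  (sign -1)
I_A²/I_B² = (88/20349)/(275/13566) = 16/75

16/75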